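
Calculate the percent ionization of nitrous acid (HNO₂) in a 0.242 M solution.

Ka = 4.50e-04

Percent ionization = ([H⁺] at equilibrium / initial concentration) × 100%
Percent ionization = 4.22%

Let x = [H⁺]. Ka = x²/(C - x) ⇒ x² + (4.50e-04)x - (4.50e-04)(0.242) = 0. x = 1.0213e-02. Percent = (1.0213e-02/0.242) × 100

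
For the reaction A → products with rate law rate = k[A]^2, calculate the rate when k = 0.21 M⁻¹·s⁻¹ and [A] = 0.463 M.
0.04502 M/s

rate = k·[A]^2 = 0.21·(0.463)^2 = 0.21·0.214369 = 0.04502 M/s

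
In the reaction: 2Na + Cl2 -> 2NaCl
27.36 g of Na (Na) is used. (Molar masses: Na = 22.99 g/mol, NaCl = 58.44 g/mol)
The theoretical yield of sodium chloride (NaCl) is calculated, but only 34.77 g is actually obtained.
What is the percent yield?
Moles of Na = 27.36 g ÷ 22.99 g/mol = 1.19008 mol
Mole ratio: 2 mol NaCl / 2 mol Na
Moles of NaCl = 1.19008 × (2/2) = 1.19008 mol
Theoretical yield = 1.19008 mol × 58.44 g/mol = 69.548 g
Actual yield = 34.77 g
Percent yield = (34.77 / 69.548) × 100% = 50.0%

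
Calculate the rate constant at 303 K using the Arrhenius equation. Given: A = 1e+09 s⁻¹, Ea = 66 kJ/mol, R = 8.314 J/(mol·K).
4.19e-03 s⁻¹

k = A·exp(-Ea/(R·T)) = 1e+09·exp(-66000/(8.314·303)) = 1e+09·exp(-26.1994) = 1e+09·4.1855e-12 = 4.19e-03 s⁻¹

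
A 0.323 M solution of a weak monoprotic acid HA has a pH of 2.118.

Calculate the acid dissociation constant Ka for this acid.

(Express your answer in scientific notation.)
K_a = 1.84e-04

[H⁺] = 10^(−pH) = 10^(−2.118) = 7.621e-03 M. For HA ⇌ H⁺ + A⁻, Ka = x²/(C − x) = (7.621e-03)²/(0.323 − 7.621e-03) = 1.84e-04.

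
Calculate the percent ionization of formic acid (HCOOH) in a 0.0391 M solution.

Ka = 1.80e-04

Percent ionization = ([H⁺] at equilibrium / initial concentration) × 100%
Percent ionization = 6.56%

Let x = [H⁺]. Ka = x²/(C - x) ⇒ x² + (1.80e-04)x - (1.80e-04)(0.0391) = 0. x = 2.5644e-03. Percent = (2.5644e-03/0.0391) × 100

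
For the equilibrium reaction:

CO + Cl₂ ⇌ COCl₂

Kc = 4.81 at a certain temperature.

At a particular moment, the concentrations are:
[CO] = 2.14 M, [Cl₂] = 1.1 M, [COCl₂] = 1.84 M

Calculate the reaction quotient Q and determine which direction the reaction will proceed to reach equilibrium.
Q = 0.782, Q < K, reaction proceeds forward (toward products)

Q = ([COCl₂]) / ([CO] × [Cl₂])
  = ((1.84)) / ((2.14)·(1.1)) = 1.84/2.354 = 0.7816
Since Q = 0.7816 < Kc = 4.81, the reaction proceeds forward (toward products) to reach equilibrium.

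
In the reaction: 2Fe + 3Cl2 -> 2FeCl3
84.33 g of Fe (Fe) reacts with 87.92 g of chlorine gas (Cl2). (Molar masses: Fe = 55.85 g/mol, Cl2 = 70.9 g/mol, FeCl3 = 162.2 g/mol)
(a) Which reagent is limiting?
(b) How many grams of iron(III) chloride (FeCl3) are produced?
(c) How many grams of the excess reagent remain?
(a) Cl2, (b) 134.1 g, (c) 38.16 g

Moles of Fe = 84.33 g ÷ 55.85 g/mol = 1.50994 mol
Moles of Cl2 = 87.92 g ÷ 70.9 g/mol = 1.24006 mol
Moles ÷ coefficient: Fe: 1.50994/2 = 0.755, Cl2: 1.24006/3 = 0.4134
(a) Cl2 has the smaller value, so Cl2 is the limiting reagent.
(b) Moles of FeCl3 = 1.24006 mol Cl2 × (2/3) = 0.826704 mol; mass = 0.826704 mol × 162.2 g/mol = 134.1 g
(c) Fe consumed = 1.24006 × (2/3) = 0.826704 mol; remaining = 1.50994 − 0.826704 = 0.683233 mol; mass = 0.683233 mol × 55.85 g/mol = 38.16 g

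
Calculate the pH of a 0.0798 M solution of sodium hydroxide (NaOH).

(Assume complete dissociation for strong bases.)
pH = 12.90

[OH⁻] = 0.0798 M for strong base. pOH = -log[OH⁻] = 1.10, pH = 14 - pOH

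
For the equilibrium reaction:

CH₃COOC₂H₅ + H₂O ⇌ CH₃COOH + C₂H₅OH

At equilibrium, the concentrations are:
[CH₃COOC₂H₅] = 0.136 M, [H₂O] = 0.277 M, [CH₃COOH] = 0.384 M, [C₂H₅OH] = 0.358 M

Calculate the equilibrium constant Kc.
K_c = 3.6492

Kc = ([CH₃COOH] × [C₂H₅OH]) / ([CH₃COOC₂H₅] × [H₂O])
   = ((0.384)·(0.358)) / ((0.136)·(0.277))
   = 0.13747 / 0.037672 = 3.6492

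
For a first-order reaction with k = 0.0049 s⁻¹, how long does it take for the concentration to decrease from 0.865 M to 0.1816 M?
318.56 s

From ln[A] = ln[A]₀ - k·t: t = ln([A]₀/[A])/k = ln(0.865/0.1816)/0.0049 = ln(4.7632)/0.0049 = 1.5609/0.0049 = 318.56 s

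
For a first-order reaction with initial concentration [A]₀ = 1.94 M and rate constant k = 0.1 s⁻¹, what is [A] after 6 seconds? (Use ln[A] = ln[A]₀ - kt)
1.0647 M

ln[A] = ln[A]₀ - k·t = ln(1.94) - (0.1)·(6) = 0.6627 - 0.6000 = 0.0627
[A] = e^(0.0627) = 1.0647 M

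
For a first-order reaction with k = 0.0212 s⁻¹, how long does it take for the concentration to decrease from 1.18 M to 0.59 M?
32.70 s

From ln[A] = ln[A]₀ - k·t: t = ln([A]₀/[A])/k = ln(1.18/0.59)/0.0212 = ln(2.0000)/0.0212 = 0.6931/0.0212 = 32.70 s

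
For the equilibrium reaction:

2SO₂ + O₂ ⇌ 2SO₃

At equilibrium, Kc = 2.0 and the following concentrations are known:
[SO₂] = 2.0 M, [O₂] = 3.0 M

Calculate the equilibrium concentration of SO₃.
[SO₃] = 4.8990 M

Kc = ([SO₃]^2) / ([SO₂]^2 × [O₂]) = 2.0
[SO₃]^2 = Kc · (reactant terms)/(other product terms) = 2.0 · 12 / 1 = 24
[SO₃] = (24)^(1/2) = 4.8990 M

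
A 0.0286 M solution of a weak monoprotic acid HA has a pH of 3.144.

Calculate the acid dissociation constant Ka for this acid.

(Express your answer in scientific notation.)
K_a = 1.85e-05

[H⁺] = 10^(−pH) = 10^(−3.144) = 7.178e-04 M. For HA ⇌ H⁺ + A⁻, Ka = x²/(C − x) = (7.178e-04)²/(0.0286 − 7.178e-04) = 1.85e-05.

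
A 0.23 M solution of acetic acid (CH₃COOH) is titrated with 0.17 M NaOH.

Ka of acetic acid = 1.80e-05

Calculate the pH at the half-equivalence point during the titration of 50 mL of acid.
pH = pKa = 4.74

At the half-equivalence point, [HA] = [A⁻], so by Henderson–Hasselbalch pH = pKa + log(1) = pKa.
pKa = −log(1.80e-05) = 4.74.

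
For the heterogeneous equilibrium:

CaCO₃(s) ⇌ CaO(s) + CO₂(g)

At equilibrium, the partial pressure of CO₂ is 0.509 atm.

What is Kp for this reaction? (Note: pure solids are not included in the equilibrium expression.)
K_p = 0.509

Solids (CaCO₃, CaO) have activity 1 and are excluded.
Kp = P(CO₂) = 0.509.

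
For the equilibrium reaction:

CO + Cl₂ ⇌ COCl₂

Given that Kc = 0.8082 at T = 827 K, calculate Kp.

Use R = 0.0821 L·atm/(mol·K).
K_p = 0.0119

Δn = (moles gaseous products) − (moles gaseous reactants) = -1
T = 827 K; RT = 0.0821 × 827 = 67.8967
Kp = Kc·(RT)^Δn = 0.8082 × (67.8967)^-1 = 0.8082 × 0.0147283 = 0.0119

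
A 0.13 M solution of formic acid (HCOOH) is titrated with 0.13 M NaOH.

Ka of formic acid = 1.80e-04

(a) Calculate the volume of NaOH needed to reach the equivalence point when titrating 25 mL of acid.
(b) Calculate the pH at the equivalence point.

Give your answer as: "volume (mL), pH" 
V = 25.0 mL, pH = 8.28

(a) At equivalence: moles acid = moles base.
moles acid = 0.13 × 0.025 = 0.00325 mol; V_NaOH = 0.00325/0.13 = 0.025 L = 25.0 mL.
(b) At equivalence, all acid → conjugate base A⁻ at [A⁻] = 0.00325/0.05 = 0.065 M.
Kb = Kw/Ka = 1.0e-14/1.80e-04 = 5.556e-11; [OH⁻] = √(Kb·[A⁻]) = 1.900e-06; pOH = 5.72; pH = 14 − pOH = 8.28.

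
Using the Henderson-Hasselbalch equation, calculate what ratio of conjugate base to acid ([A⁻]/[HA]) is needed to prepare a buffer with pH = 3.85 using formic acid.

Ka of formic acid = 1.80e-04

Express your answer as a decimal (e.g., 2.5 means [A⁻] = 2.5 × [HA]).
[A⁻]/[HA] = 1.274

pKa = −log(1.80e-04) = 3.7447. pH = pKa + log([A⁻]/[HA]). 3.85 = 3.7447 + log(ratio). log(ratio) = 3.85 − 3.7447 = 0.1053. ratio = 10^(0.1053) = 1.274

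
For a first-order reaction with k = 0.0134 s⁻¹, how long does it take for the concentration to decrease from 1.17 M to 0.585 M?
51.73 s

From ln[A] = ln[A]₀ - k·t: t = ln([A]₀/[A])/k = ln(1.17/0.585)/0.0134 = ln(2.0000)/0.0134 = 0.6931/0.0134 = 51.73 s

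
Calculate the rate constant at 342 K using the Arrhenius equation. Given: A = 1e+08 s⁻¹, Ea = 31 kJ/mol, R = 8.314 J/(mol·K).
1.84e+03 s⁻¹

k = A·exp(-Ea/(R·T)) = 1e+08·exp(-31000/(8.314·342)) = 1e+08·exp(-10.9025) = 1e+08·1.8412e-05 = 1.84e+03 s⁻¹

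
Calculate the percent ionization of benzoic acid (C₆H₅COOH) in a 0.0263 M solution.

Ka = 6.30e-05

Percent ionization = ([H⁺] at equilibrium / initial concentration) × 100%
Percent ionization = 4.78%

Let x = [H⁺]. Ka = x²/(C - x) ⇒ x² + (6.30e-05)x - (6.30e-05)(0.0263) = 0. x = 1.2561e-03. Percent = (1.2561e-03/0.0263) × 100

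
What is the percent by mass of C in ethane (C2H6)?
Mass of C in formula = 12.01 × 2 = 24.02 g/mol
Molar mass = 30.07 g/mol
% C = (24.02/30.07) × 100% = 79.88%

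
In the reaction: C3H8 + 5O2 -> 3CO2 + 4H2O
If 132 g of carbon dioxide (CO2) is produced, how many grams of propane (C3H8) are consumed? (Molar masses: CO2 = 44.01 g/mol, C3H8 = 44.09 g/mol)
Moles of CO2 = 132 g ÷ 44.01 g/mol = 2.99932 mol
Mole ratio: 1 mol C3H8 / 3 mol CO2
Moles of C3H8 = 2.99932 × (1/3) = 0.999773 mol
Mass of C3H8 = 0.999773 mol × 44.09 g/mol = 44.08 g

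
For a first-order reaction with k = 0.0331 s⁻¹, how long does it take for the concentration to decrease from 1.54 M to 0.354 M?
44.42 s

From ln[A] = ln[A]₀ - k·t: t = ln([A]₀/[A])/k = ln(1.54/0.354)/0.0331 = ln(4.3503)/0.0331 = 1.4702/0.0331 = 44.42 s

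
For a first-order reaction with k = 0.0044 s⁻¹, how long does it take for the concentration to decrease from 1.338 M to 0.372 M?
290.92 s

From ln[A] = ln[A]₀ - k·t: t = ln([A]₀/[A])/k = ln(1.338/0.372)/0.0044 = ln(3.5968)/0.0044 = 1.2800/0.0044 = 290.92 s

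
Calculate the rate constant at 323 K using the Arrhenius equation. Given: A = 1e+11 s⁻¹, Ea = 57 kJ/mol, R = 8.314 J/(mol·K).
6.05e+01 s⁻¹

k = A·exp(-Ea/(R·T)) = 1e+11·exp(-57000/(8.314·323)) = 1e+11·exp(-21.2257) = 1e+11·6.0505e-10 = 6.05e+01 s⁻¹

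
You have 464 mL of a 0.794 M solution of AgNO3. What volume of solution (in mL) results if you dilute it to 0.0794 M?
Using M₁V₁ = M₂V₂:
0.794 × 464 = 0.0794 × V₂
V₂ = (0.794 × 464) / 0.0794 = 4640 mL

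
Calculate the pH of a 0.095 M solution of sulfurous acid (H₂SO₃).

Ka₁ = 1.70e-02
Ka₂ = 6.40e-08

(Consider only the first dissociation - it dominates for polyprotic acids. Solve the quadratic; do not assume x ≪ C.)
pH = 1.49

x² + Ka₁·x − Ka₁·C = 0 with Ka₁ = 1.70e-02, C = 0.095.
x = (−Ka₁ + √(Ka₁² + 4·Ka₁·C))/2 = 3.2576e-02 M, so pH = 1.49.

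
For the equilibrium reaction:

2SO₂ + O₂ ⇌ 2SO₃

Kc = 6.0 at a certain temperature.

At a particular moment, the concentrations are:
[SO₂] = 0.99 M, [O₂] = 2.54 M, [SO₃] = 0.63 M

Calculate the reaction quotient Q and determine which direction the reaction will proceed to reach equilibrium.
Q = 0.159, Q < K, reaction proceeds forward (toward products)

Q = ([SO₃]^2) / ([SO₂]^2 × [O₂])
  = ((0.63)^2) / ((0.99)^2·(2.54)) = 0.3969/2.4895 = 0.1594
Since Q = 0.1594 < Kc = 6.0, the reaction proceeds forward (toward products) to reach equilibrium.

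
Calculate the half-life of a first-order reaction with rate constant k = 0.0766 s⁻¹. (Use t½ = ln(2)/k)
9.05 s

t½ = ln(2)/k = 0.6931/0.0766 = 9.05 s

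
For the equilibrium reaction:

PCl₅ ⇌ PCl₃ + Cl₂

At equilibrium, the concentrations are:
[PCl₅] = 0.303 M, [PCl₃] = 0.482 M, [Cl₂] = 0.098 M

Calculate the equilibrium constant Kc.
K_c = 0.1559

Kc = ([PCl₃] × [Cl₂]) / ([PCl₅])
   = ((0.482)·(0.098)) / ((0.303))
   = 0.047236 / 0.303 = 0.1559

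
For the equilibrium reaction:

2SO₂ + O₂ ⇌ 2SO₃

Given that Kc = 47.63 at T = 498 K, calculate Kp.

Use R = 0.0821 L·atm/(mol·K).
K_p = 1.1650

Δn = (moles gaseous products) − (moles gaseous reactants) = -1
T = 498 K; RT = 0.0821 × 498 = 40.8858
Kp = Kc·(RT)^Δn = 47.63 × (40.8858)^-1 = 47.63 × 0.0244584 = 1.1650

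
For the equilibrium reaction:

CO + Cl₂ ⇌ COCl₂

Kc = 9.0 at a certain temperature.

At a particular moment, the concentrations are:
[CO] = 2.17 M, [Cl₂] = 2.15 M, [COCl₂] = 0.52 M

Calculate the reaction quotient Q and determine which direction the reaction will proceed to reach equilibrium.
Q = 0.111, Q < K, reaction proceeds forward (toward products)

Q = ([COCl₂]) / ([CO] × [Cl₂])
  = ((0.52)) / ((2.17)·(2.15)) = 0.52/4.6655 = 0.1115
Since Q = 0.1115 < Kc = 9.0, the reaction proceeds forward (toward products) to reach equilibrium.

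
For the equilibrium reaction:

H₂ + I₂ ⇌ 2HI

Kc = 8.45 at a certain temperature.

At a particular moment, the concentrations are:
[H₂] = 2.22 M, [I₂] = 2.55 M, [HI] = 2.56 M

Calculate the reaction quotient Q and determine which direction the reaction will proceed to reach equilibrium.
Q = 1.158, Q < K, reaction proceeds forward (toward products)

Q = ([HI]^2) / ([H₂] × [I₂])
  = ((2.56)^2) / ((2.22)·(2.55)) = 6.5536/5.661 = 1.158
Since Q = 1.158 < Kc = 8.45, the reaction proceeds forward (toward products) to reach equilibrium.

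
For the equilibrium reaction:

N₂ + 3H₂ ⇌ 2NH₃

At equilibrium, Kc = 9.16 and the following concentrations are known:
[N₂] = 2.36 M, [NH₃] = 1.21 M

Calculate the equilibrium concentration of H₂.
[H₂] = 0.4076 M

Kc = ([NH₃]^2) / ([N₂] × [H₂]^3) = 9.16
[H₂]^3 = (product terms)/(Kc · other reactant terms) = 1.4641 / (9.16 · 2.36) = 0.067727
[H₂] = (0.067727)^(1/3) = 0.4076 M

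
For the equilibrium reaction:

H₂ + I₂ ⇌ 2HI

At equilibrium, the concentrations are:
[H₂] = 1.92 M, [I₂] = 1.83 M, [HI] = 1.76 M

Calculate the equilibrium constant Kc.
K_c = 0.8816

Kc = ([HI]^2) / ([H₂] × [I₂])
   = ((1.76)^2) / ((1.92)·(1.83))
   = 3.0976 / 3.5136 = 0.8816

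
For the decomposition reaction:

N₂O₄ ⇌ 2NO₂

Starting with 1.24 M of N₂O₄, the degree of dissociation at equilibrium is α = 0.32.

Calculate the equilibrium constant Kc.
K_c = 0.7469

x = α·[A]₀ = 0.32 × 1.24 = 0.3968 M dissociated.
At eq: [N₂O₄] = 1.24 − 0.3968 = 0.8432 M; [NO₂] = 2x = 0.7936 M.
Kc = [NO₂]²/[N₂O₄] = (0.7936)²/0.8432 = 0.7469.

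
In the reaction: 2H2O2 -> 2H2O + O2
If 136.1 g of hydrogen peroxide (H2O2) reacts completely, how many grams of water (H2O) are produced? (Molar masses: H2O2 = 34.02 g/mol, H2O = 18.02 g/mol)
Moles of H2O2 = 136.1 g ÷ 34.02 g/mol = 4.00059 mol
Mole ratio: 2 mol H2O / 2 mol H2O2
Moles of H2O = 4.00059 × (2/2) = 4.00059 mol
Mass of H2O = 4.00059 mol × 18.02 g/mol = 72.09 g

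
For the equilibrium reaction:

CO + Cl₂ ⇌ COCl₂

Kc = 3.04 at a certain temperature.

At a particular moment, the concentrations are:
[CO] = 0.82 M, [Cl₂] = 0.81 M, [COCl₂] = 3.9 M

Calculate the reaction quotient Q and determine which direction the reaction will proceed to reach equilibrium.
Q = 5.872, Q > K, reaction proceeds reverse (toward reactants)

Q = ([COCl₂]) / ([CO] × [Cl₂])
  = ((3.9)) / ((0.82)·(0.81)) = 3.9/0.6642 = 5.872
Since Q = 5.872 > Kc = 3.04, the reaction proceeds reverse (toward reactants) to reach equilibrium.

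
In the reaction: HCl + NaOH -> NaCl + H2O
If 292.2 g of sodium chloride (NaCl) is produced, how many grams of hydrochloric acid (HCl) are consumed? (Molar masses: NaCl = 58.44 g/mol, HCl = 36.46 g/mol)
Moles of NaCl = 292.2 g ÷ 58.44 g/mol = 5 mol
Mole ratio: 1 mol HCl / 1 mol NaCl
Moles of HCl = 5 × (1/1) = 5 mol
Mass of HCl = 5 mol × 36.46 g/mol = 182.3 g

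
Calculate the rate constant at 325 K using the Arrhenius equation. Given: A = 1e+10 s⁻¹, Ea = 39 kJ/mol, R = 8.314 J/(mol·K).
5.39e+03 s⁻¹

k = A·exp(-Ea/(R·T)) = 1e+10·exp(-39000/(8.314·325)) = 1e+10·exp(-14.4335) = 1e+10·5.3903e-07 = 5.39e+03 s⁻¹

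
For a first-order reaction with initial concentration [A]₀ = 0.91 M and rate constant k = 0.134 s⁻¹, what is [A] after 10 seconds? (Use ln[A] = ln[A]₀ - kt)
0.2383 M

ln[A] = ln[A]₀ - k·t = ln(0.91) - (0.134)·(10) = -0.0943 - 1.3400 = -1.4343
[A] = e^(-1.4343) = 0.2383 M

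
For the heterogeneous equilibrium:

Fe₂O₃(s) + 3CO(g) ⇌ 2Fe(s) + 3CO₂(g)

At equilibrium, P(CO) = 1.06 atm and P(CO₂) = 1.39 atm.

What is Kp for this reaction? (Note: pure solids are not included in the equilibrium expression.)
K_p = 2.255

Solids (Fe₂O₃, Fe) are excluded.
Kp = P(CO₂)³/P(CO)³ = (1.39)³/(1.06)³ = 2.686/1.191 = 2.255.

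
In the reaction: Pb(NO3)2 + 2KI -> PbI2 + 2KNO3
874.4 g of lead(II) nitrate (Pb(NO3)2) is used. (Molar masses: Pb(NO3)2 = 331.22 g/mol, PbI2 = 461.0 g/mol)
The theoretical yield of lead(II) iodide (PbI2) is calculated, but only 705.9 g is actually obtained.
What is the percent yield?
Moles of Pb(NO3)2 = 874.4 g ÷ 331.22 g/mol = 2.63994 mol
Mole ratio: 1 mol PbI2 / 1 mol Pb(NO3)2
Moles of PbI2 = 2.63994 × (1/1) = 2.63994 mol
Theoretical yield = 2.63994 mol × 461.0 g/mol = 1217 g
Actual yield = 705.9 g
Percent yield = (705.9 / 1217) × 100% = 58.0%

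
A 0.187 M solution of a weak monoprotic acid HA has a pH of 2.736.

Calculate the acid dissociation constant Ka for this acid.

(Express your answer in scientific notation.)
K_a = 1.82e-05

[H⁺] = 10^(−pH) = 10^(−2.736) = 1.837e-03 M. For HA ⇌ H⁺ + A⁻, Ka = x²/(C − x) = (1.837e-03)²/(0.187 − 1.837e-03) = 1.82e-05.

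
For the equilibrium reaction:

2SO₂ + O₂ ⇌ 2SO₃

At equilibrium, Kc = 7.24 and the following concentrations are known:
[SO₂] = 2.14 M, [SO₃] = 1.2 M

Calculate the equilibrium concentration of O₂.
[O₂] = 0.0434 M

Kc = ([SO₃]^2) / ([SO₂]^2 × [O₂]) = 7.24
[O₂]^1 = (product terms)/(Kc · other reactant terms) = 1.44 / (7.24 · 4.5796) = 0.043431
[O₂] = 0.0434 M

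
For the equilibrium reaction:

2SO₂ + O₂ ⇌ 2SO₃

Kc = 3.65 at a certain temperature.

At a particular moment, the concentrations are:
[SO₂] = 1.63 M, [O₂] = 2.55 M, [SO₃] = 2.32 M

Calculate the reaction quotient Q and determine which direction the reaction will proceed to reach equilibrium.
Q = 0.794, Q < K, reaction proceeds forward (toward products)

Q = ([SO₃]^2) / ([SO₂]^2 × [O₂])
  = ((2.32)^2) / ((1.63)^2·(2.55)) = 5.3824/6.7751 = 0.7944
Since Q = 0.7944 < Kc = 3.65, the reaction proceeds forward (toward products) to reach equilibrium.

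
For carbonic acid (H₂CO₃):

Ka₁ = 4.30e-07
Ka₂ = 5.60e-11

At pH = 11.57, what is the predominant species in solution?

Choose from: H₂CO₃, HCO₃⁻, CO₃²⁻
CO₃²⁻

pKa1 = 6.37, pKa2 = 10.25. Each pKa is the crossover between adjacent species; pH = 11.57 lies in the region where CO₃²⁻ predominates.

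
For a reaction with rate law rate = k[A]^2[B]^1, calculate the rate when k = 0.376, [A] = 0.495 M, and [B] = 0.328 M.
0.03022 M/s

rate = k·[A]^2·[B]^1 = 0.376·(0.495)^2·(0.328)^1 = 0.376·0.245025·0.328 = 0.03022 M/s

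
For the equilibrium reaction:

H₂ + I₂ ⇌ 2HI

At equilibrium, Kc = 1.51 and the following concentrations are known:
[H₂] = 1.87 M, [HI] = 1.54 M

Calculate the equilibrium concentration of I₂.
[I₂] = 0.8399 M

Kc = ([HI]^2) / ([H₂] × [I₂]) = 1.51
[I₂]^1 = (product terms)/(Kc · other reactant terms) = 2.3716 / (1.51 · 1.87) = 0.83989
[I₂] = 0.8399 M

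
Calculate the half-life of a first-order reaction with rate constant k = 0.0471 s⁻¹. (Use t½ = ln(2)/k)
14.72 s

t½ = ln(2)/k = 0.6931/0.0471 = 14.72 s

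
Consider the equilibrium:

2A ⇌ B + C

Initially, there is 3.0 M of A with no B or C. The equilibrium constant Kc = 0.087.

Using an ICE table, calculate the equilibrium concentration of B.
[B] = 0.557 M

ICE: [A] = 3.0 − 2x, [B] = [C] = x.
Kc = x²/(3.0 − 2x)² = 0.087 ⇒ √Kc = x/(3.0 − 2x).
x = √0.087·3.0/(1 + 2√0.087) = 0.29496·3.0/1.5899 = 0.55655.
[B] = x = 0.557 M.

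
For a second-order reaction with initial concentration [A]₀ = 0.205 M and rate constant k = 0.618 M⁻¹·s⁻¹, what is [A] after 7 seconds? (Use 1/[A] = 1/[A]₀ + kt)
0.1086 M

1/[A] = 1/[A]₀ + k·t = 1/0.205 + (0.618)·(7) = 4.8780 + 4.3260 = 9.2040
[A] = 1/9.2040 = 0.1086 M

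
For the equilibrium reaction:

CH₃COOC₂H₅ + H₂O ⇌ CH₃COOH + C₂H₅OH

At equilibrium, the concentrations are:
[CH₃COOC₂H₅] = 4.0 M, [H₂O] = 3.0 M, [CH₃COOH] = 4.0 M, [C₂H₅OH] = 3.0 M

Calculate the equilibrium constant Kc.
K_c = 1.0000

Kc = ([CH₃COOH] × [C₂H₅OH]) / ([CH₃COOC₂H₅] × [H₂O])
   = ((4.0)·(3.0)) / ((4.0)·(3.0))
   = 12 / 12 = 1.0000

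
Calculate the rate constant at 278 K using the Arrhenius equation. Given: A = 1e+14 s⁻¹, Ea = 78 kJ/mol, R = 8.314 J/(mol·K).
2.21e-01 s⁻¹

k = A·exp(-Ea/(R·T)) = 1e+14·exp(-78000/(8.314·278)) = 1e+14·exp(-33.7474) = 1e+14·2.2065e-15 = 2.21e-01 s⁻¹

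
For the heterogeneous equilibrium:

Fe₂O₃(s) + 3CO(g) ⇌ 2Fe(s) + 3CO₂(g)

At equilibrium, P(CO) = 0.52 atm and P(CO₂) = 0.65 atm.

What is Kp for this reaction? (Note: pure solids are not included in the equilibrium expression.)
K_p = 1.953

Solids (Fe₂O₃, Fe) are excluded.
Kp = P(CO₂)³/P(CO)³ = (0.65)³/(0.52)³ = 0.2746/0.1406 = 1.953.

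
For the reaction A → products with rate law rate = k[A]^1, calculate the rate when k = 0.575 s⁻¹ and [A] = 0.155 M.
0.08912 M/s

rate = k·[A]^1 = 0.575·(0.155)^1 = 0.575·0.155 = 0.08912 M/s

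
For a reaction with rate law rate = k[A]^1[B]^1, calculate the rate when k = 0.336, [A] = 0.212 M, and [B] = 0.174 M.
0.01239 M/s

rate = k·[A]^1·[B]^1 = 0.336·(0.212)^1·(0.174)^1 = 0.336·0.212·0.174 = 0.01239 M/s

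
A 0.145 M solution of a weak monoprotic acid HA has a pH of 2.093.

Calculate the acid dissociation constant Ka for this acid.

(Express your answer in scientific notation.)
K_a = 4.76e-04

[H⁺] = 10^(−pH) = 10^(−2.093) = 8.072e-03 M. For HA ⇌ H⁺ + A⁻, Ka = x²/(C − x) = (8.072e-03)²/(0.145 − 8.072e-03) = 4.76e-04.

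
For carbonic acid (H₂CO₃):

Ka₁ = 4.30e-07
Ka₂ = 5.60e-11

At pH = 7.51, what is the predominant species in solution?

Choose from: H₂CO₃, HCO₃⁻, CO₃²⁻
HCO₃⁻

pKa1 = 6.37, pKa2 = 10.25. Each pKa is the crossover between adjacent species; pH = 7.51 lies in the region where HCO₃⁻ predominates.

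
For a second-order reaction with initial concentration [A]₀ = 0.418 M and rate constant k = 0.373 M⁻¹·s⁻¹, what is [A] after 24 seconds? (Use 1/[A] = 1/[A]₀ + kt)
0.0881 M

1/[A] = 1/[A]₀ + k·t = 1/0.418 + (0.373)·(24) = 2.3923 + 8.9520 = 11.3443
[A] = 1/11.3443 = 0.0881 M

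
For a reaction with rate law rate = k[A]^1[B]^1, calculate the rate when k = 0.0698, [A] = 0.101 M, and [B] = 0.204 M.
0.001438 M/s

rate = k·[A]^1·[B]^1 = 0.0698·(0.101)^1·(0.204)^1 = 0.0698·0.101·0.204 = 0.001438 M/s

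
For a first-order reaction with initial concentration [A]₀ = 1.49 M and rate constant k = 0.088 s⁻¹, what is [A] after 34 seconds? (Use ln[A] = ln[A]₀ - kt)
0.0748 M

ln[A] = ln[A]₀ - k·t = ln(1.49) - (0.088)·(34) = 0.3988 - 2.9920 = -2.5932
[A] = e^(-2.5932) = 0.0748 M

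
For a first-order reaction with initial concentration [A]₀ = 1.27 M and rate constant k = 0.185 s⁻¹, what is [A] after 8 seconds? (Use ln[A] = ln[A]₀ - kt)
0.2891 M

ln[A] = ln[A]₀ - k·t = ln(1.27) - (0.185)·(8) = 0.2390 - 1.4800 = -1.2410
[A] = e^(-1.2410) = 0.2891 M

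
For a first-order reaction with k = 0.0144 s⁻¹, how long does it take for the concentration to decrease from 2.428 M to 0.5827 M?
99.11 s

From ln[A] = ln[A]₀ - k·t: t = ln([A]₀/[A])/k = ln(2.428/0.5827)/0.0144 = ln(4.1668)/0.0144 = 1.4272/0.0144 = 99.11 s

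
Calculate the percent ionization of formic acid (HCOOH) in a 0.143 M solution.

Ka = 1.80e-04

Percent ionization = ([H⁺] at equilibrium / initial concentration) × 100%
Percent ionization = 3.49%

Let x = [H⁺]. Ka = x²/(C - x) ⇒ x² + (1.80e-04)x - (1.80e-04)(0.143) = 0. x = 4.9843e-03. Percent = (4.9843e-03/0.143) × 100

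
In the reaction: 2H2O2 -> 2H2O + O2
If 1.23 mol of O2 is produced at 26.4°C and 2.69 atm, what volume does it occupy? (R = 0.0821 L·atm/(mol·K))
T = 26.4°C + 273.15 = 299.55 K
V = nRT/P = (1.23 × 0.0821 × 299.55) / 2.69
V = 11.25 L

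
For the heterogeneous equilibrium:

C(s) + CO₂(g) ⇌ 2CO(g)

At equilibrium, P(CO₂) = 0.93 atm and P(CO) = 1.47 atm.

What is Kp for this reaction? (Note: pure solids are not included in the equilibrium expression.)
K_p = 2.324

Solid C is excluded.
Kp = P(CO)²/P(CO₂) = (1.47)²/0.93 = 2.161/0.93 = 2.324.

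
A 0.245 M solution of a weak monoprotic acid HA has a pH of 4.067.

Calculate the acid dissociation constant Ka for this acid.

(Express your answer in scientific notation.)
K_a = 3.00e-08

[H⁺] = 10^(−pH) = 10^(−4.067) = 8.570e-05 M. For HA ⇌ H⁺ + A⁻, Ka = x²/(C − x) = (8.570e-05)²/(0.245 − 8.570e-05) = 3.00e-08.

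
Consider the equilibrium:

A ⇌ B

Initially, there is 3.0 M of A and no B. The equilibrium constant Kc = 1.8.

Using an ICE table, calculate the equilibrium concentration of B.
[B] = 1.929 M

ICE: [A] = 3.0 − x, [B] = x.
Kc = x/(3.0 − x) = 1.8 ⇒ x = 1.8·3.0/(1 + 1.8) = 5.4/2.8 = 1.929.
[B] = x = 1.929 M.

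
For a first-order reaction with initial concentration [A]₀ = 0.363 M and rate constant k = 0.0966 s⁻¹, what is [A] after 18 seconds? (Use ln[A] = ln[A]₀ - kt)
0.0638 M

ln[A] = ln[A]₀ - k·t = ln(0.363) - (0.0966)·(18) = -1.0134 - 1.7388 = -2.7522
[A] = e^(-2.7522) = 0.0638 M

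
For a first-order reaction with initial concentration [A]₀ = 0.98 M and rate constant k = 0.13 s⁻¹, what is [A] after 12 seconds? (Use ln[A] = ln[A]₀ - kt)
0.2059 M

ln[A] = ln[A]₀ - k·t = ln(0.98) - (0.13)·(12) = -0.0202 - 1.5600 = -1.5802
[A] = e^(-1.5802) = 0.2059 M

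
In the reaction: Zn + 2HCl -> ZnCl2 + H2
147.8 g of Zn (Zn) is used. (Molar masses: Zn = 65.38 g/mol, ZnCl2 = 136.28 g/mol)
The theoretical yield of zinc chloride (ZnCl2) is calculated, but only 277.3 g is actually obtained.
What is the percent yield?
Moles of Zn = 147.8 g ÷ 65.38 g/mol = 2.26063 mol
Mole ratio: 1 mol ZnCl2 / 1 mol Zn
Moles of ZnCl2 = 2.26063 × (1/1) = 2.26063 mol
Theoretical yield = 2.26063 mol × 136.28 g/mol = 308.08 g
Actual yield = 277.3 g
Percent yield = (277.3 / 308.08) × 100% = 90.0%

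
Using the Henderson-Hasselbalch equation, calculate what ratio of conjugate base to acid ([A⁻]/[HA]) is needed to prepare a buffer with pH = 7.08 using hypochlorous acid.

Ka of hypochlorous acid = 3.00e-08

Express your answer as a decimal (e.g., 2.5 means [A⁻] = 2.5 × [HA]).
[A⁻]/[HA] = 0.361

pKa = −log(3.00e-08) = 7.5229. pH = pKa + log([A⁻]/[HA]). 7.08 = 7.5229 + log(ratio). log(ratio) = 7.08 − 7.5229 = -0.4429. ratio = 10^(-0.4429) = 0.361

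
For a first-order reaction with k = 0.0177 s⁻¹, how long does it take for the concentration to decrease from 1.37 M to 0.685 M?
39.16 s

From ln[A] = ln[A]₀ - k·t: t = ln([A]₀/[A])/k = ln(1.37/0.685)/0.0177 = ln(2.0000)/0.0177 = 0.6931/0.0177 = 39.16 s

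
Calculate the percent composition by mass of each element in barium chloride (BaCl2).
Ba: 65.95%, Cl: 34.05%

Molar mass of BaCl2 = 208.23 g/mol
% Ba = (1 × 137.33) / 208.23 × 100% = 137.33 / 208.23 × 100% = 65.95%
% Cl = (2 × 35.45) / 208.23 × 100% = 70.9 / 208.23 × 100% = 34.05%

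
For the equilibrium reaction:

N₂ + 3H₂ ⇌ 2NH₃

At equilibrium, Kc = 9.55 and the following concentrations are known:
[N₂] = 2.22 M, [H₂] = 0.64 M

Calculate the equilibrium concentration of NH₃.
[NH₃] = 2.3575 M

Kc = ([NH₃]^2) / ([N₂] × [H₂]^3) = 9.55
[NH₃]^2 = Kc · (reactant terms)/(other product terms) = 9.55 · 0.58196 / 1 = 5.5577
[NH₃] = (5.5577)^(1/2) = 2.3575 M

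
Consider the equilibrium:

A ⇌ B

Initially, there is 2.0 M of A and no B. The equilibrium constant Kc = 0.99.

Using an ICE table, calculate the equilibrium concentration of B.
[B] = 0.995 M

ICE: [A] = 2.0 − x, [B] = x.
Kc = x/(2.0 − x) = 0.99 ⇒ x = 0.99·2.0/(1 + 0.99) = 1.98/1.99 = 0.995.
[B] = x = 0.995 M.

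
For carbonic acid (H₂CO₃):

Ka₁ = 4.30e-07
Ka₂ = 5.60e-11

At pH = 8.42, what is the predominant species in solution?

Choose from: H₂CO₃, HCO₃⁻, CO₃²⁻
HCO₃⁻

pKa1 = 6.37, pKa2 = 10.25. Each pKa is the crossover between adjacent species; pH = 8.42 lies in the region where HCO₃⁻ predominates.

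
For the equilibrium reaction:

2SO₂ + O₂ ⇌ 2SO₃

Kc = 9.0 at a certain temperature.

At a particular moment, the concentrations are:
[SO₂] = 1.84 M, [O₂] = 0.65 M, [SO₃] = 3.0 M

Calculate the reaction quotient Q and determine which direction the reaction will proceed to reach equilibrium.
Q = 4.090, Q < K, reaction proceeds forward (toward products)

Q = ([SO₃]^2) / ([SO₂]^2 × [O₂])
  = ((3.0)^2) / ((1.84)^2·(0.65)) = 9/2.2006 = 4.09
Since Q = 4.09 < Kc = 9.0, the reaction proceeds forward (toward products) to reach equilibrium.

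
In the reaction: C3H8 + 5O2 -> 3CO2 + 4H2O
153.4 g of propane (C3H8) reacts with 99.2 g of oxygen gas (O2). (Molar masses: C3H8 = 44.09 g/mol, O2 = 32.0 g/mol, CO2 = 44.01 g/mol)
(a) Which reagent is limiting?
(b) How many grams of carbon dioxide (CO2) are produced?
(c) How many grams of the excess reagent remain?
(a) O2, (b) 81.86 g, (c) 126.1 g

Moles of C3H8 = 153.4 g ÷ 44.09 g/mol = 3.47925 mol
Moles of O2 = 99.2 g ÷ 32.0 g/mol = 3.1 mol
Moles ÷ coefficient: C3H8: 3.47925/1 = 3.479, O2: 3.1/5 = 0.62
(a) O2 has the smaller value, so O2 is the limiting reagent.
(b) Moles of CO2 = 3.1 mol O2 × (3/5) = 1.86 mol; mass = 1.86 mol × 44.01 g/mol = 81.86 g
(c) C3H8 consumed = 3.1 × (1/5) = 0.62 mol; remaining = 3.47925 − 0.62 = 2.85925 mol; mass = 2.85925 mol × 44.09 g/mol = 126.1 g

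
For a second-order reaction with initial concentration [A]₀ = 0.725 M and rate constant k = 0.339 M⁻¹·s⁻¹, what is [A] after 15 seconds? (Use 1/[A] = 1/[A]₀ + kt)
0.1547 M

1/[A] = 1/[A]₀ + k·t = 1/0.725 + (0.339)·(15) = 1.3793 + 5.0850 = 6.4643
[A] = 1/6.4643 = 0.1547 M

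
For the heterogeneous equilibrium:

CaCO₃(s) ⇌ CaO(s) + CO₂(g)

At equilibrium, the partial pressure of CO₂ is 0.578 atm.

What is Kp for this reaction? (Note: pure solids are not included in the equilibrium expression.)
K_p = 0.578

Solids (CaCO₃, CaO) have activity 1 and are excluded.
Kp = P(CO₂) = 0.578.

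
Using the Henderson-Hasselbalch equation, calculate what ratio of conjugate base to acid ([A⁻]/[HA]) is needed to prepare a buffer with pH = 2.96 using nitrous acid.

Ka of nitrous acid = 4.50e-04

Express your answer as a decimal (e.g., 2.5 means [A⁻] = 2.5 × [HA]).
[A⁻]/[HA] = 0.410

pKa = −log(4.50e-04) = 3.3468. pH = pKa + log([A⁻]/[HA]). 2.96 = 3.3468 + log(ratio). log(ratio) = 2.96 − 3.3468 = -0.3868. ratio = 10^(-0.3868) = 0.410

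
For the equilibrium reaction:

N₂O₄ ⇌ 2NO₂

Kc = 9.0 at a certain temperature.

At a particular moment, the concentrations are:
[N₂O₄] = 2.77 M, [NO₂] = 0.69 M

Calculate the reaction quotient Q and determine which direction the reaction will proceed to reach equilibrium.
Q = 0.172, Q < K, reaction proceeds forward (toward products)

Q = ([NO₂]^2) / ([N₂O₄])
  = ((0.69)^2) / ((2.77)) = 0.4761/2.77 = 0.1719
Since Q = 0.1719 < Kc = 9.0, the reaction proceeds forward (toward products) to reach equilibrium.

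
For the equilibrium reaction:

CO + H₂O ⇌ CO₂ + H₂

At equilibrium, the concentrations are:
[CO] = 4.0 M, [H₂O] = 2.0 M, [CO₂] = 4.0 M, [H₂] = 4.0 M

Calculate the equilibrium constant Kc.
K_c = 2.0000

Kc = ([CO₂] × [H₂]) / ([CO] × [H₂O])
   = ((4.0)·(4.0)) / ((4.0)·(2.0))
   = 16 / 8 = 2.0000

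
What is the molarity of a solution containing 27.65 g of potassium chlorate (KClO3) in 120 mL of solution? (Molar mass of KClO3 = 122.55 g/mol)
Moles of KClO3 = 27.65 g ÷ 122.55 g/mol = 0.225622 mol
Volume = 120 mL = 0.12 L
Molarity = 0.225622 mol ÷ 0.12 L = 1.88 M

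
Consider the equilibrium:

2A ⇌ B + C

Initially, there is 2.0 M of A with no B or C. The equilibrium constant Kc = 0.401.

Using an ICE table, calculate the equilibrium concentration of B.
[B] = 0.559 M

ICE: [A] = 2.0 − 2x, [B] = [C] = x.
Kc = x²/(2.0 − 2x)² = 0.401 ⇒ √Kc = x/(2.0 − 2x).
x = √0.401·2.0/(1 + 2√0.401) = 0.63325·2.0/2.2665 = 0.55879.
[B] = x = 0.559 M.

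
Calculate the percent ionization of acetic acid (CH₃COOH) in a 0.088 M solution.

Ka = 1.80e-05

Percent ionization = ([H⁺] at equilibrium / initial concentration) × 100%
Percent ionization = 1.42%

Let x = [H⁺]. Ka = x²/(C - x) ⇒ x² + (1.80e-05)x - (1.80e-05)(0.088) = 0. x = 1.2496e-03. Percent = (1.2496e-03/0.088) × 100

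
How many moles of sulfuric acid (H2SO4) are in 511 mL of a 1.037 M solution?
Moles = Molarity × Volume (L)
Moles = 1.037 M × 0.511 L = 0.5299 mol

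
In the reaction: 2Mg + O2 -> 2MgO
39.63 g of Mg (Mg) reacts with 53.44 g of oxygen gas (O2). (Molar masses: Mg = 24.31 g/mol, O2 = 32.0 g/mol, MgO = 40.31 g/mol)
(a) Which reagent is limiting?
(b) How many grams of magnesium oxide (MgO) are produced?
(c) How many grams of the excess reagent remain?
(a) Mg, (b) 65.71 g, (c) 27.36 g

Moles of Mg = 39.63 g ÷ 24.31 g/mol = 1.63019 mol
Moles of O2 = 53.44 g ÷ 32.0 g/mol = 1.67 mol
Moles ÷ coefficient: Mg: 1.63019/2 = 0.8151, O2: 1.67/1 = 1.67
(a) Mg has the smaller value, so Mg is the limiting reagent.
(b) Moles of MgO = 1.63019 mol Mg × (2/2) = 1.63019 mol; mass = 1.63019 mol × 40.31 g/mol = 65.71 g
(c) O2 consumed = 1.63019 × (1/2) = 0.815097 mol; remaining = 1.67 − 0.815097 = 0.854903 mol; mass = 0.854903 mol × 32.0 g/mol = 27.36 g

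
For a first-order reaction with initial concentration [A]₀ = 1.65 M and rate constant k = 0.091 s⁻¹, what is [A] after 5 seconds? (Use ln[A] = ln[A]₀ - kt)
1.0468 M

ln[A] = ln[A]₀ - k·t = ln(1.65) - (0.091)·(5) = 0.5008 - 0.4550 = 0.0458
[A] = e^(0.0458) = 1.0468 M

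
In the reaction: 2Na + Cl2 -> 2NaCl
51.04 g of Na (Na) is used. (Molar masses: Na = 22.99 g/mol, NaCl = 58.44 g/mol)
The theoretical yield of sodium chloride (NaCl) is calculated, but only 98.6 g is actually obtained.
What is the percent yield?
Moles of Na = 51.04 g ÷ 22.99 g/mol = 2.2201 mol
Mole ratio: 2 mol NaCl / 2 mol Na
Moles of NaCl = 2.2201 × (2/2) = 2.2201 mol
Theoretical yield = 2.2201 mol × 58.44 g/mol = 129.74 g
Actual yield = 98.6 g
Percent yield = (98.6 / 129.74) × 100% = 76.0%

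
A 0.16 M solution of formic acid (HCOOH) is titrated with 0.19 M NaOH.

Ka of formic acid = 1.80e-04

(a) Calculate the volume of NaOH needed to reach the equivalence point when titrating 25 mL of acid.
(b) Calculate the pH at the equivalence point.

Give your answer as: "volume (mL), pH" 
V = 21.1 mL, pH = 8.34

(a) At equivalence: moles acid = moles base.
moles acid = 0.16 × 0.025 = 0.004 mol; V_NaOH = 0.004/0.19 = 0.02105 L = 21.1 mL.
(b) At equivalence, all acid → conjugate base A⁻ at [A⁻] = 0.004/0.04605 = 0.08686 M.
Kb = Kw/Ka = 1.0e-14/1.80e-04 = 5.556e-11; [OH⁻] = √(Kb·[A⁻]) = 2.197e-06; pOH = 5.66; pH = 14 − pOH = 8.34.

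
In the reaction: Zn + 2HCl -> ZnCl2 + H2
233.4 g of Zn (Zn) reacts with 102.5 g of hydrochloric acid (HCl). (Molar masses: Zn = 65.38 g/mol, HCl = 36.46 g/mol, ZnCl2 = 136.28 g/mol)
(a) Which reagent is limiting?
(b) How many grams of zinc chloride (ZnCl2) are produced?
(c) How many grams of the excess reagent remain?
(a) HCl, (b) 191.6 g, (c) 141.5 g

Moles of Zn = 233.4 g ÷ 65.38 g/mol = 3.5699 mol
Moles of HCl = 102.5 g ÷ 36.46 g/mol = 2.8113 mol
Moles ÷ coefficient: Zn: 3.5699/1 = 3.57, HCl: 2.8113/2 = 1.406
(a) HCl has the smaller value, so HCl is the limiting reagent.
(b) Moles of ZnCl2 = 2.8113 mol HCl × (1/2) = 1.40565 mol; mass = 1.40565 mol × 136.28 g/mol = 191.6 g
(c) Zn consumed = 2.8113 × (1/2) = 1.40565 mol; remaining = 3.5699 − 1.40565 = 2.16425 mol; mass = 2.16425 mol × 65.38 g/mol = 141.5 g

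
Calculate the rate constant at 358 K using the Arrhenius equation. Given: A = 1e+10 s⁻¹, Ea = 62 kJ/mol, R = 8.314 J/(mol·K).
8.98e+00 s⁻¹

k = A·exp(-Ea/(R·T)) = 1e+10·exp(-62000/(8.314·358)) = 1e+10·exp(-20.8304) = 1e+10·8.9836e-10 = 8.98e+00 s⁻¹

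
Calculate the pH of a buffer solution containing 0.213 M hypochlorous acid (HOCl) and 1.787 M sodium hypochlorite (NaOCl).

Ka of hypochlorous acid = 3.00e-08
pH = 8.45

pKa = -log(3.00e-08) = 7.52. pH = pKa + log([A⁻]/[HA]) = 7.52 + log(1.787/0.213)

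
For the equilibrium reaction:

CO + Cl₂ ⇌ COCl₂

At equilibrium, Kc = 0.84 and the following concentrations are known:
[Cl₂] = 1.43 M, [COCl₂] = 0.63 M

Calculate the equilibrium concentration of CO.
[CO] = 0.5245 M

Kc = ([COCl₂]) / ([CO] × [Cl₂]) = 0.84
[CO]^1 = (product terms)/(Kc · other reactant terms) = 0.63 / (0.84 · 1.43) = 0.52448
[CO] = 0.5245 M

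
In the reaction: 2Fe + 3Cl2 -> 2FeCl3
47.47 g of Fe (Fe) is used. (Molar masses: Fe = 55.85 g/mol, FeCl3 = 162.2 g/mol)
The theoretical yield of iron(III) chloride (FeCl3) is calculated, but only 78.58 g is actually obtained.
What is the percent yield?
Moles of Fe = 47.47 g ÷ 55.85 g/mol = 0.849955 mol
Mole ratio: 2 mol FeCl3 / 2 mol Fe
Moles of FeCl3 = 0.849955 × (2/2) = 0.849955 mol
Theoretical yield = 0.849955 mol × 162.2 g/mol = 137.86 g
Actual yield = 78.58 g
Percent yield = (78.58 / 137.86) × 100% = 57.0%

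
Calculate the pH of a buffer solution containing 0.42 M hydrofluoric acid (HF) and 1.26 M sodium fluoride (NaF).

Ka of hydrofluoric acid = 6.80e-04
pH = 3.64

pKa = -log(6.80e-04) = 3.17. pH = pKa + log([A⁻]/[HA]) = 3.17 + log(1.26/0.42)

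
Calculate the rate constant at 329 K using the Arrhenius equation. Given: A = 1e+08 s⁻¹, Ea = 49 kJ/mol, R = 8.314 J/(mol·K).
1.66e+00 s⁻¹

k = A·exp(-Ea/(R·T)) = 1e+08·exp(-49000/(8.314·329)) = 1e+08·exp(-17.9139) = 1e+08·1.6599e-08 = 1.66e+00 s⁻¹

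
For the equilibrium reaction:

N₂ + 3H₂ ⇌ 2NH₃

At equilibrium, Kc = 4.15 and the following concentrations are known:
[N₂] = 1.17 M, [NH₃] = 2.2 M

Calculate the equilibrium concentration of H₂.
[H₂] = 0.9989 M

Kc = ([NH₃]^2) / ([N₂] × [H₂]^3) = 4.15
[H₂]^3 = (product terms)/(Kc · other reactant terms) = 4.84 / (4.15 · 1.17) = 0.99681
[H₂] = (0.99681)^(1/3) = 0.9989 M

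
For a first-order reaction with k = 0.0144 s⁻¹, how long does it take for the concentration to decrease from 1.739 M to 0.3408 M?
113.18 s

From ln[A] = ln[A]₀ - k·t: t = ln([A]₀/[A])/k = ln(1.739/0.3408)/0.0144 = ln(5.1027)/0.0144 = 1.6298/0.0144 = 113.18 s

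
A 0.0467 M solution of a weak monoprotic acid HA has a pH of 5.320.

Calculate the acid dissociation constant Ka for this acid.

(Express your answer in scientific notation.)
K_a = 4.91e-10

[H⁺] = 10^(−pH) = 10^(−5.320) = 4.786e-06 M. For HA ⇌ H⁺ + A⁻, Ka = x²/(C − x) = (4.786e-06)²/(0.0467 − 4.786e-06) = 4.91e-10.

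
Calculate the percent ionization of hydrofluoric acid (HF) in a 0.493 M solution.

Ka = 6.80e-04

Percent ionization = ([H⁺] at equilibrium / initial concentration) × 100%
Percent ionization = 3.65%

Let x = [H⁺]. Ka = x²/(C - x) ⇒ x² + (6.80e-04)x - (6.80e-04)(0.493) = 0. x = 1.7973e-02. Percent = (1.7973e-02/0.493) × 100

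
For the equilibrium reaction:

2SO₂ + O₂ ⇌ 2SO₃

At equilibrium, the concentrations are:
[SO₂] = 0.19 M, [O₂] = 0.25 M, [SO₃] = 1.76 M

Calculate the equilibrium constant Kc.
K_c = 3.43e+02

Kc = ([SO₃]^2) / ([SO₂]^2 × [O₂])
   = ((1.76)^2) / ((0.19)^2·(0.25))
   = 3.0976 / 0.009025 = 3.43e+02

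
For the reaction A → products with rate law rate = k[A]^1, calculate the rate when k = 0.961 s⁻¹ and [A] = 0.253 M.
0.2431 M/s

rate = k·[A]^1 = 0.961·(0.253)^1 = 0.961·0.253 = 0.2431 M/s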